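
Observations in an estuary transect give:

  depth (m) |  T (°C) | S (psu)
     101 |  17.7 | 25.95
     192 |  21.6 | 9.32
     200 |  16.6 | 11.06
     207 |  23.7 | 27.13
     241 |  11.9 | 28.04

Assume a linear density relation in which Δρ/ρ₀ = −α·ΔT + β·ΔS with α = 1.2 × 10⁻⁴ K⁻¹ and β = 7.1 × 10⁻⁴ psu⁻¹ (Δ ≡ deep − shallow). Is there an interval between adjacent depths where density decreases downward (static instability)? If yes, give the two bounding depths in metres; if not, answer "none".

101–192 m

Evaluate Δρ/ρ₀ = −αΔT + βΔS across each adjacent pair:
  101–192 m: −αΔT+βΔS = −(1.2 × 10⁻⁴)(+3.9)+(7.1 × 10⁻⁴)(-16.63) = -0.012 → UNSTABLE
  192–200 m: −αΔT+βΔS = −(1.2 × 10⁻⁴)(-5.0)+(7.1 × 10⁻⁴)(+1.74) = 1.8 × 10⁻³ → stable
  200–207 m: −αΔT+βΔS = −(1.2 × 10⁻⁴)(+7.1)+(7.1 × 10⁻⁴)(+16.07) = 0.011 → stable
  207–241 m: −αΔT+βΔS = −(1.2 × 10⁻⁴)(-11.8)+(7.1 × 10⁻⁴)(+0.91) = 2.1 × 10⁻³ → stable
The 101–192 m interval has Δρ < 0: lighter water underlies denser water.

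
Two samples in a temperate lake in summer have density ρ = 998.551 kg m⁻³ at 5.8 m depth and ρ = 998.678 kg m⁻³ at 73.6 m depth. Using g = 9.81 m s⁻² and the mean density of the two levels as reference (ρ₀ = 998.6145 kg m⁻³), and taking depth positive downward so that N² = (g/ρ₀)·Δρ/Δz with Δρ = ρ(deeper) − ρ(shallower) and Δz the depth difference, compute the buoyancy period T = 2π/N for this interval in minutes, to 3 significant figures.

24.4 min

Δρ = 998.678 − 998.551 = 0.127 kg m⁻³ over Δz = 73.6 − 5.8 = 67.8 m.
N² = (9.81/998.6145) × (0.127/67.8) = 1.8401 × 10⁻⁵ s⁻².
N = √(1.8401 × 10⁻⁵) = 4.2896 × 10⁻³ rad s⁻¹, so T = 2π/N = 1.4647 × 10³ s = 24.412 min ≈ 24.4 min.
A positive N² confirms static stability across the interval.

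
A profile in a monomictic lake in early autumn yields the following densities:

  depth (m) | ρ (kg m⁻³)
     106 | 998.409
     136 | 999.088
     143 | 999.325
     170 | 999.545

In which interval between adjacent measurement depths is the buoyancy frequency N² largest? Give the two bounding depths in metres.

136–143 m

Compute the density gradient over each adjacent pair:
  106–136 m: Δρ/Δz = 0.679/30 = 0.023 kg m⁻⁴
  136–143 m: Δρ/Δz = 0.237/7 = 0.034 kg m⁻⁴
  143–170 m: Δρ/Δz = 0.220/27 = 8.1 × 10⁻³ kg m⁻⁴
The largest gradient is in the 136–143 m interval — the pycnocline.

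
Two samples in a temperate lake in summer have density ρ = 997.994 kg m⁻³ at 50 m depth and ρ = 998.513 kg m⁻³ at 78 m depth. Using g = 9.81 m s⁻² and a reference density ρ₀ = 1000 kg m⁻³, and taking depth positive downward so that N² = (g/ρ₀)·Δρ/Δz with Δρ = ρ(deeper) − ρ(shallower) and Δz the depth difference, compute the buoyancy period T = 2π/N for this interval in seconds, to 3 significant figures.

466 s

Δρ = 998.513 − 997.994 = 0.519 kg m⁻³ over Δz = 78 − 50 = 28 m.
N² = (9.81/1000) × (0.519/28) = 1.8184 × 10⁻⁴ s⁻².
N = √(1.8184 × 10⁻⁴) = 0.013485 rad s⁻¹, so T = 2π/N = 465.94 s ≈ 466 s.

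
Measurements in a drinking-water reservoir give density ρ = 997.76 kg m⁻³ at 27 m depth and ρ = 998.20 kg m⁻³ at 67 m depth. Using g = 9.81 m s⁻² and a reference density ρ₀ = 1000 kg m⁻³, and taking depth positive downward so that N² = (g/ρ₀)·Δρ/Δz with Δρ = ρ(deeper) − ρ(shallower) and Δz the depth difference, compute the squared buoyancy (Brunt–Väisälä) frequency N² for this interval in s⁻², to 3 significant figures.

Δρ = 998.20 − 997.76 = 0.44 kg m⁻³ over Δz = 67 − 27 = 40 m.
N² = (9.81/1000) × (0.44/40) = 1.0791 × 10⁻⁴ s⁻² ≈ 1.08 × 10⁻⁴ s⁻².

1.08 × 10⁻⁴ s⁻²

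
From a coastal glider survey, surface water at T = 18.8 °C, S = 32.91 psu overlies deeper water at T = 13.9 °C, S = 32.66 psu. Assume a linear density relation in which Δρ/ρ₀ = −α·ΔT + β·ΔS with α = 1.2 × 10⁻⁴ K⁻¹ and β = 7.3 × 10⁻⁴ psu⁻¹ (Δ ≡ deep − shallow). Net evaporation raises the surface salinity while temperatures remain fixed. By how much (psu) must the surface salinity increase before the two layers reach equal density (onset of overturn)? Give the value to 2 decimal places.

Neutral buoyancy requires −α(T_deep − T_surf) + β(S_deep − S_surf′) = 0.
S_surf′ = S_deep − (α/β)·ΔT = 32.66 − (1.2 × 10⁻⁴/7.3 × 10⁻⁴)·(-4.9) = 33.4655 psu.
Increase required: 33.4655 − 32.91 = 0.5555 psu.

0.56 psu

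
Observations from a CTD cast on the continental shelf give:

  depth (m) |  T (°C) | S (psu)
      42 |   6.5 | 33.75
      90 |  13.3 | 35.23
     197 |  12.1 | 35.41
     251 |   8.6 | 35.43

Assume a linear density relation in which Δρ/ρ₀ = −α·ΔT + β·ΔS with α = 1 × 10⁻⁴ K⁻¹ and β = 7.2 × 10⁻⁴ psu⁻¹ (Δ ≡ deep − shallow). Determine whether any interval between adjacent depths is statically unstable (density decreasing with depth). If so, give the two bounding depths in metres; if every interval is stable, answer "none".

none

Evaluate Δρ/ρ₀ = −αΔT + βΔS across each adjacent pair:
  42–90 m: −αΔT+βΔS = −(1 × 10⁻⁴)(+6.8)+(7.2 × 10⁻⁴)(+1.48) = 3.9 × 10⁻⁴ → stable
  90–197 m: −αΔT+βΔS = −(1 × 10⁻⁴)(-1.2)+(7.2 × 10⁻⁴)(+0.18) = 2.5 × 10⁻⁴ → stable
  197–251 m: −αΔT+βΔS = −(1 × 10⁻⁴)(-3.5)+(7.2 × 10⁻⁴)(+0.02) = 3.6 × 10⁻⁴ → stable
Every interval has Δρ > 0: the column is stably stratified throughout.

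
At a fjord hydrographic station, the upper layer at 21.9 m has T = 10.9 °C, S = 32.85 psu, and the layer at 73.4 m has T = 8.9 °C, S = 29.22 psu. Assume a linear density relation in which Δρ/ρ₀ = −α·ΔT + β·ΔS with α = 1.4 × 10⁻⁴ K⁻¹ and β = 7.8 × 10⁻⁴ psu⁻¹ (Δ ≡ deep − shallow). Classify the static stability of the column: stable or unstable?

unstable

ΔT = 8.9 − 10.9 = -2.0 K and ΔS = 29.22 − 32.85 = -3.63 psu (deep − shallow).
−αΔT = 2.80 × 10⁻⁴; βΔS = -2.8314 × 10⁻³; sum Δρ/ρ₀ = -2.5514 × 10⁻³.
Δρ/ρ₀ < 0, so Δρ < 0: deeper water is lighter → statically unstable; the column would overturn.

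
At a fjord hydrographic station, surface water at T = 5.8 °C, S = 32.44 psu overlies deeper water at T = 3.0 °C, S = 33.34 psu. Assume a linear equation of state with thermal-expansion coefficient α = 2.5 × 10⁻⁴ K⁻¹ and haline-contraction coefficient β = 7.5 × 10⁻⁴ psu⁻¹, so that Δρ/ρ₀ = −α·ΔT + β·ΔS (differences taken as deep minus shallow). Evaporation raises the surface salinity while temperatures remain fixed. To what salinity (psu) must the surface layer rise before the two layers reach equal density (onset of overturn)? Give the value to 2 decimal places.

Neutral buoyancy requires −α(T_deep − T_surf) + β(S_deep − S_surf′) = 0.
S_surf′ = S_deep − (α/β)·ΔT = 33.34 − (2.5 × 10⁻⁴/7.5 × 10⁻⁴)·(-2.8) = 34.2733 psu.
Increase required: 34.2733 − 32.44 = 1.8333 psu.

34.27 psu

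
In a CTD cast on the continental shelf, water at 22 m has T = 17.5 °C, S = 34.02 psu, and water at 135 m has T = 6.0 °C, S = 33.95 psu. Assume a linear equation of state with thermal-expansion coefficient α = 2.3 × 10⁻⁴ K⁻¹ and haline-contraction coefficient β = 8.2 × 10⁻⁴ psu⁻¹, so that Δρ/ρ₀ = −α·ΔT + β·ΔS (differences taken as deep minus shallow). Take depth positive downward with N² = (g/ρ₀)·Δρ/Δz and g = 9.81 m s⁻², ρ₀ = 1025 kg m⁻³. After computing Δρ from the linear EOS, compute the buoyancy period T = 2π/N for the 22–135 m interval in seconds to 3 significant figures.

419 s

ΔT = -11.5 K, ΔS = -0.07 psu (deep − shallow).
Δρ/ρ₀ = −αΔT + βΔS = 2.645 × 10⁻³ − 5.74 × 10⁻⁵ = 2.5876 × 10⁻³, so Δρ ≈ 2.652 kg m⁻³.
N² = (g/ρ₀)·Δρ/Δz = g·(Δρ/ρ₀)/Δz = 9.81 × 2.5876 × 10⁻³ / 113 = 2.2464 × 10⁻⁴ s⁻².
N = √(2.2464 × 10⁻⁴) = 0.014988 rad s⁻¹ → T = 2π/N = 419.21 s ≈ 419 s.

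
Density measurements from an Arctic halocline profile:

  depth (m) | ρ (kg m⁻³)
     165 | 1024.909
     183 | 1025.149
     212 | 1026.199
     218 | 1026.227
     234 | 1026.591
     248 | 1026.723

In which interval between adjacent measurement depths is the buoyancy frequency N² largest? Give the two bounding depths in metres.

Compute the density gradient over each adjacent pair:
  165–183 m: Δρ/Δz = 0.240/18 = 0.013 kg m⁻⁴
  183–212 m: Δρ/Δz = 1.050/29 = 0.036 kg m⁻⁴
  212–218 m: Δρ/Δz = 0.028/6 = 4.7 × 10⁻³ kg m⁻⁴
  218–234 m: Δρ/Δz = 0.364/16 = 0.023 kg m⁻⁴
  234–248 m: Δρ/Δz = 0.132/14 = 9.4 × 10⁻³ kg m⁻⁴
The largest gradient is in the 183–212 m interval — the pycnocline.

183–212 m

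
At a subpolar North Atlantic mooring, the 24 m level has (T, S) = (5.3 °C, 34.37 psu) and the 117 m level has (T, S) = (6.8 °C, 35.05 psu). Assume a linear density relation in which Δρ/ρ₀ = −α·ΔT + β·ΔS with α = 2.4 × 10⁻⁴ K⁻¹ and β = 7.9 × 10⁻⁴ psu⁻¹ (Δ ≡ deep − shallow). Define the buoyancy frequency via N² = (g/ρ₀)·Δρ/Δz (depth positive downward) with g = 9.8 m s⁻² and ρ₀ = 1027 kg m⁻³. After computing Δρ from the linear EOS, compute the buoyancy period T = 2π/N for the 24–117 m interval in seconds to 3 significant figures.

1.45 × 10³ s

ΔT = +1.5 K, ΔS = +0.68 psu (deep − shallow).
Δρ/ρ₀ = −αΔT + βΔS = -3.60 × 10⁻⁴ + 5.372 × 10⁻⁴ = 1.772 × 10⁻⁴, so Δρ ≈ 0.1820 kg m⁻³.
N² = (g/ρ₀)·Δρ/Δz = g·(Δρ/ρ₀)/Δz = 9.8 × 1.772 × 10⁻⁴ / 93 = 1.8673 × 10⁻⁵ s⁻².
N = √(1.8673 × 10⁻⁵) = 4.3212 × 10⁻³ rad s⁻¹ → T = 2π/N = 1.4540 × 10³ s ≈ 1.45 × 10³ s.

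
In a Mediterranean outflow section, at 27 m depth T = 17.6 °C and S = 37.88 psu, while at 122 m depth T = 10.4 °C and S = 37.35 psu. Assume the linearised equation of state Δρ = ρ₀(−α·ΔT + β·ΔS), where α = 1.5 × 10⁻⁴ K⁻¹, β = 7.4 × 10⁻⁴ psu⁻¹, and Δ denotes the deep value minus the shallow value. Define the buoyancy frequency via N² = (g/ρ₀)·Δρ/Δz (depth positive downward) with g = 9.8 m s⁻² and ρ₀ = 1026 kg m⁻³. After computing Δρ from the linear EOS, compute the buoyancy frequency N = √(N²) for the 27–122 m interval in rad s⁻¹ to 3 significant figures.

8.42 × 10⁻³ rad s⁻¹

ΔT = -7.2 K, ΔS = -0.53 psu (deep − shallow).
Δρ/ρ₀ = −αΔT + βΔS = 1.08 × 10⁻³ − 3.922 × 10⁻⁴ = 6.878 × 10⁻⁴, so Δρ ≈ 0.7057 kg m⁻³.
N² = (g/ρ₀)·Δρ/Δz = g·(Δρ/ρ₀)/Δz = 9.8 × 6.878 × 10⁻⁴ / 95 = 7.0952 × 10⁻⁵ s⁻².
N = √(7.0952 × 10⁻⁵) = 8.4233 × 10⁻³ rad s⁻¹ ≈ 8.42 × 10⁻³ rad s⁻¹.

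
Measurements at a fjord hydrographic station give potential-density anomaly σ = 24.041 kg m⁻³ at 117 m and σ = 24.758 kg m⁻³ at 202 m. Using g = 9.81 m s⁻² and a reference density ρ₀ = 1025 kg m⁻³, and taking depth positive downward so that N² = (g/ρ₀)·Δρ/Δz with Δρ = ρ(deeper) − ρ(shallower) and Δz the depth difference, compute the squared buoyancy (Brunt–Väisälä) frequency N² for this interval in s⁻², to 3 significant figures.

Δρ = 1024.758 − 1024.041 = 0.717 kg m⁻³ over Δz = 202 − 117 = 85 m.
N² = (9.81/1025) × (0.717/85) = 8.0732 × 10⁻⁵ s⁻² ≈ 8.07 × 10⁻⁵ s⁻².

8.07 × 10⁻⁵ s⁻²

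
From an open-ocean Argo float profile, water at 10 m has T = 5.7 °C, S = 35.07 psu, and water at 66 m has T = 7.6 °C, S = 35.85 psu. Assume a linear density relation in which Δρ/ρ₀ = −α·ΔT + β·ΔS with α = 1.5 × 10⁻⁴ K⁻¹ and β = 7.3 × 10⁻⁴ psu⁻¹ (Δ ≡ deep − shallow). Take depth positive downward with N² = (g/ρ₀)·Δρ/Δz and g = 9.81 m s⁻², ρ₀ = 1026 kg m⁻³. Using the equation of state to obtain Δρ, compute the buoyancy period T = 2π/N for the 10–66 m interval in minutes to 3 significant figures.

ΔT = +1.9 K, ΔS = +0.78 psu (deep − shallow).
Δρ/ρ₀ = −αΔT + βΔS = -2.85 × 10⁻⁴ + 5.694 × 10⁻⁴ = 2.844 × 10⁻⁴, so Δρ ≈ 0.2918 kg m⁻³.
N² = (g/ρ₀)·Δρ/Δz = g·(Δρ/ρ₀)/Δz = 9.81 × 2.844 × 10⁻⁴ / 56 = 4.9821 × 10⁻⁵ s⁻².
N = √(4.9821 × 10⁻⁵) = 7.0584 × 10⁻³ rad s⁻¹ → T = 2π/N = 890.17 s = 14.836 min ≈ 14.8 min.

14.8 min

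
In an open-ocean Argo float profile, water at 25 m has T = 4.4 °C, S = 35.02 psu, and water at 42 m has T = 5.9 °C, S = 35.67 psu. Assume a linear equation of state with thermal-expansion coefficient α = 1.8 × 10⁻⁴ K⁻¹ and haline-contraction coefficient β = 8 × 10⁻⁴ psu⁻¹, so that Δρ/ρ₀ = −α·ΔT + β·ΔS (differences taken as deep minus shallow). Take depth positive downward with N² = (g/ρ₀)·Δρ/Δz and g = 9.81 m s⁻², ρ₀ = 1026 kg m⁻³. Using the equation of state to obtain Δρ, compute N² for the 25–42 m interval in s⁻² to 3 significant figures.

ΔT = +1.5 K, ΔS = +0.65 psu (deep − shallow).
Δρ/ρ₀ = −αΔT + βΔS = -2.70 × 10⁻⁴ + 5.20 × 10⁻⁴ = 2.50 × 10⁻⁴, so Δρ ≈ 0.2565 kg m⁻³.
N² = (g/ρ₀)·Δρ/Δz = g·(Δρ/ρ₀)/Δz = 9.81 × 2.50 × 10⁻⁴ / 17 = 1.4426 × 10⁻⁴ s⁻² ≈ 1.44 × 10⁻⁴ s⁻².

1.44 × 10⁻⁴ s⁻²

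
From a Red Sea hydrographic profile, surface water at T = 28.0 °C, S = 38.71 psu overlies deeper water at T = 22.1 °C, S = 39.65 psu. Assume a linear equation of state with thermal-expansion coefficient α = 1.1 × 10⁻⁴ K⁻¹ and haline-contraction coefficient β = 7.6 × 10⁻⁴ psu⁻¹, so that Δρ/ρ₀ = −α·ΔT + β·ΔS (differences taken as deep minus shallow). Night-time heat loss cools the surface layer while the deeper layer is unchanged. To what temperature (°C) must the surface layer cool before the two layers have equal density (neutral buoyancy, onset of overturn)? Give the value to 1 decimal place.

15.6 °C

Neutral buoyancy requires Δρ = 0, i.e. −α(T_deep − T_surf′) + β(S_deep − S_surf) = 0.
T_surf′ = T_deep − (β/α)·ΔS = 22.1 − (7.6 × 10⁻⁴/1.1 × 10⁻⁴)·(+0.94) = 15.605 °C.
Cooling required: 28.0 − (15.605) = 12.395 °C.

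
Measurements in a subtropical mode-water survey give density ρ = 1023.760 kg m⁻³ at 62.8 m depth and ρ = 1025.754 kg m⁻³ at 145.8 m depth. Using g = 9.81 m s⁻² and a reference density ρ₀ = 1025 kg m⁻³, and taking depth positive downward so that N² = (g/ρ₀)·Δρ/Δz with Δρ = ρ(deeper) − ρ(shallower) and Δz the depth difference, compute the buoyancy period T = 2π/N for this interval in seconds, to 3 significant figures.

414 s

Δρ = 1025.754 − 1023.760 = 1.994 kg m⁻³ over Δz = 145.8 − 62.8 = 83 m.
N² = (9.81/1025) × (1.994/83) = 2.2993 × 10⁻⁴ s⁻².
N = √(2.2993 × 10⁻⁴) = 0.015163 rad s⁻¹, so T = 2π/N = 414.38 s ≈ 414 s.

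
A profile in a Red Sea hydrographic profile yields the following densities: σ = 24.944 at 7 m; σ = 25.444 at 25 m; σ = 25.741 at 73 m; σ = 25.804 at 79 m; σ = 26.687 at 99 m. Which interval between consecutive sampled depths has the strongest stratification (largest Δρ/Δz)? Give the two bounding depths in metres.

79–99 m

Compute the density gradient over each adjacent pair:
  7–25 m: Δρ/Δz = 0.500/18 = 0.028 kg m⁻⁴
  25–73 m: Δρ/Δz = 0.297/48 = 6.2 × 10⁻³ kg m⁻⁴
  73–79 m: Δρ/Δz = 0.063/6 = 0.011 kg m⁻⁴
  79–99 m: Δρ/Δz = 0.883/20 = 0.044 kg m⁻⁴
The largest gradient is in the 79–99 m interval — the pycnocline.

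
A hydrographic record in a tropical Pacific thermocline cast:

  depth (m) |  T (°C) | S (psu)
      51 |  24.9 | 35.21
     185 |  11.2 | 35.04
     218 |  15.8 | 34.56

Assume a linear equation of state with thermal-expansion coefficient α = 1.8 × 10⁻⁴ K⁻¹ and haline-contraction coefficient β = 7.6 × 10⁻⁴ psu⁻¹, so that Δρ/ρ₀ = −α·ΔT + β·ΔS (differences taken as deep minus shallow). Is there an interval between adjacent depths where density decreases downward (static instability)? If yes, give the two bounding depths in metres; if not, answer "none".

185–218 m

Evaluate Δρ/ρ₀ = −αΔT + βΔS across each adjacent pair:
  51–185 m: −αΔT+βΔS = −(1.8 × 10⁻⁴)(-13.7)+(7.6 × 10⁻⁴)(-0.17) = 2.3 × 10⁻³ → stable
  185–218 m: −αΔT+βΔS = −(1.8 × 10⁻⁴)(+4.6)+(7.6 × 10⁻⁴)(-0.48) = -1.2 × 10⁻³ → UNSTABLE
The 185–218 m interval has Δρ < 0: lighter water underlies denser water.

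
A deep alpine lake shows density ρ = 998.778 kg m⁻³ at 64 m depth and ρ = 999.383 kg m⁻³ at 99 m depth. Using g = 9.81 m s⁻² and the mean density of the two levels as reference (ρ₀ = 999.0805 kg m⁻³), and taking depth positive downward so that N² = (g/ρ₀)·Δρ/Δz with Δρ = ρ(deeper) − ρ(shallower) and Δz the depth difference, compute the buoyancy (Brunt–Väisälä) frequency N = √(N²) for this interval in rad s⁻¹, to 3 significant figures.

Δρ = 999.383 − 998.778 = 0.605 kg m⁻³ over Δz = 99 − 64 = 35 m.
N² = (9.81/999.0805) × (0.605/35) = 1.6973 × 10⁻⁴ s⁻².
N = √(1.6973 × 10⁻⁴) = 0.013028 rad s⁻¹ ≈ 0.0130 rad s⁻¹.
A positive N² confirms static stability across the interval.

0.0130 rad s⁻¹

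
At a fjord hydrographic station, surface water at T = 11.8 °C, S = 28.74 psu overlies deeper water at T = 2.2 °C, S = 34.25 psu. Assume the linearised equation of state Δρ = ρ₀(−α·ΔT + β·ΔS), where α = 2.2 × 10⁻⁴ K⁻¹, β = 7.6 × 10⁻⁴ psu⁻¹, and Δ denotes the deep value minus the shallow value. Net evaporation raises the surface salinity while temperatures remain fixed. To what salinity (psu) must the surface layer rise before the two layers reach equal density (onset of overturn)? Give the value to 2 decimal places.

37.03 psu

Neutral buoyancy requires −α(T_deep − T_surf) + β(S_deep − S_surf′) = 0.
S_surf′ = S_deep − (α/β)·ΔT = 34.25 − (2.2 × 10⁻⁴/7.6 × 10⁻⁴)·(-9.6) = 37.0289 psu.
Increase required: 37.0289 − 28.74 = 8.2889 psu.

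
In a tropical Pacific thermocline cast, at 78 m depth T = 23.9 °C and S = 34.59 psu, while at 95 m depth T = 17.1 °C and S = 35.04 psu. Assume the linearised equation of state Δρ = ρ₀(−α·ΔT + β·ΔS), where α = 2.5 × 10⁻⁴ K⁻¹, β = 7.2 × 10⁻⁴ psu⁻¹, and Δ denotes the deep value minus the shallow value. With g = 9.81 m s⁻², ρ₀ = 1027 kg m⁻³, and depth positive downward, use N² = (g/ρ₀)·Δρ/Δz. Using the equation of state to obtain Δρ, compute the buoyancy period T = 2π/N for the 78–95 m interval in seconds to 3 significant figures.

ΔT = -6.8 K, ΔS = +0.45 psu (deep − shallow).
Δρ/ρ₀ = −αΔT + βΔS = 1.70 × 10⁻³ + 3.24 × 10⁻⁴ = 2.024 × 10⁻³, so Δρ ≈ 2.079 kg m⁻³.
N² = (g/ρ₀)·Δρ/Δz = g·(Δρ/ρ₀)/Δz = 9.81 × 2.024 × 10⁻³ / 17 = 1.1680 × 10⁻³ s⁻².
N = √(1.1680 × 10⁻³) = 0.034176 rad s⁻¹ → T = 2π/N = 183.85 s ≈ 184 s.

184 s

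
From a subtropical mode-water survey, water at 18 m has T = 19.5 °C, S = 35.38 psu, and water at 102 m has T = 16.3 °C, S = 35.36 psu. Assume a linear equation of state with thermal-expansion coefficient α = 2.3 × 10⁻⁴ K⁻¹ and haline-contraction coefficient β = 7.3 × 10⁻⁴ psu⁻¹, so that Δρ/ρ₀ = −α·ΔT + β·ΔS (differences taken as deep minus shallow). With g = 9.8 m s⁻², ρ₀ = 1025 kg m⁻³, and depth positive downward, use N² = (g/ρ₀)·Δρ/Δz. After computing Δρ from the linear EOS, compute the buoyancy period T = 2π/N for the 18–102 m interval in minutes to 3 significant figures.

ΔT = -3.2 K, ΔS = -0.02 psu (deep − shallow).
Δρ/ρ₀ = −αΔT + βΔS = 7.36 × 10⁻⁴ − 1.46 × 10⁻⁵ = 7.214 × 10⁻⁴, so Δρ ≈ 0.7394 kg m⁻³.
N² = (g/ρ₀)·Δρ/Δz = g·(Δρ/ρ₀)/Δz = 9.8 × 7.214 × 10⁻⁴ / 84 = 8.4163 × 10⁻⁵ s⁻².
N = √(8.4163 × 10⁻⁵) = 9.1740 × 10⁻³ rad s⁻¹ → T = 2π/N = 684.89 s = 11.415 min ≈ 11.4 min.

11.4 min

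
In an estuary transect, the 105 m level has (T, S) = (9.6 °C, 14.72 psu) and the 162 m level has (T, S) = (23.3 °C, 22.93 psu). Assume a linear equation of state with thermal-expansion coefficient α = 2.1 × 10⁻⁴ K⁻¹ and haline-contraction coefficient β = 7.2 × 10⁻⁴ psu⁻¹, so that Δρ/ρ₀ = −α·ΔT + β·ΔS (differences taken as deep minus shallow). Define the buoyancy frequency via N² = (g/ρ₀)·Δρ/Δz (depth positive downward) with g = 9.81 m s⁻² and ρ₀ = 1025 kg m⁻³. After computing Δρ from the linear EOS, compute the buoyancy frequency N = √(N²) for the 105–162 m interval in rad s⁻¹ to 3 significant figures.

ΔT = +13.7 K, ΔS = +8.21 psu (deep − shallow).
Δρ/ρ₀ = −αΔT + βΔS = -2.877 × 10⁻³ + 5.9112 × 10⁻³ = 3.0342 × 10⁻³, so Δρ ≈ 3.110 kg m⁻³.
N² = (g/ρ₀)·Δρ/Δz = g·(Δρ/ρ₀)/Δz = 9.81 × 3.0342 × 10⁻³ / 57 = 5.2220 × 10⁻⁴ s⁻².
N = √(5.2220 × 10⁻⁴) = 0.022852 rad s⁻¹ ≈ 0.0229 rad s⁻¹.

0.0229 rad s⁻¹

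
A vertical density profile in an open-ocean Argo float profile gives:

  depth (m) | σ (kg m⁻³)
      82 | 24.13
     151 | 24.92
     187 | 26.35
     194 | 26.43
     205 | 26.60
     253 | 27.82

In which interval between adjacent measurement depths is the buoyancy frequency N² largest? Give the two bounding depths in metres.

151–187 m

Compute the density gradient over each adjacent pair:
  82–151 m: Δρ/Δz = 0.79/69 = 0.011 kg m⁻⁴
  151–187 m: Δρ/Δz = 1.43/36 = 0.040 kg m⁻⁴
  187–194 m: Δρ/Δz = 0.08/7 = 0.011 kg m⁻⁴
  194–205 m: Δρ/Δz = 0.17/11 = 0.015 kg m⁻⁴
  205–253 m: Δρ/Δz = 1.22/48 = 0.025 kg m⁻⁴
The largest gradient is in the 151–187 m interval — the pycnocline.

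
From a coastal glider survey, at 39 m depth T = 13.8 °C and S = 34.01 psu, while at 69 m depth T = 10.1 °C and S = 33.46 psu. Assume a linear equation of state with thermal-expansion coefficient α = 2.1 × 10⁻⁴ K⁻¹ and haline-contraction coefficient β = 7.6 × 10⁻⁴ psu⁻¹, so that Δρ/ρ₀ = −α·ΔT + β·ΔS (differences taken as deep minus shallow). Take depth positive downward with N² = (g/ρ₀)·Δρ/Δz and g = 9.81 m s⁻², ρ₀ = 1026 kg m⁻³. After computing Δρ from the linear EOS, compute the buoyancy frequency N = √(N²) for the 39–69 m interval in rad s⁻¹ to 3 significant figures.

ΔT = -3.7 K, ΔS = -0.55 psu (deep − shallow).
Δρ/ρ₀ = −αΔT + βΔS = 7.77 × 10⁻⁴ − 4.18 × 10⁻⁴ = 3.59 × 10⁻⁴, so Δρ ≈ 0.3683 kg m⁻³.
N² = (g/ρ₀)·Δρ/Δz = g·(Δρ/ρ₀)/Δz = 9.81 × 3.59 × 10⁻⁴ / 30 = 1.1739 × 10⁻⁴ s⁻².
N = √(1.1739 × 10⁻⁴) = 0.010835 rad s⁻¹ ≈ 0.0108 rad s⁻¹.

0.0108 rad s⁻¹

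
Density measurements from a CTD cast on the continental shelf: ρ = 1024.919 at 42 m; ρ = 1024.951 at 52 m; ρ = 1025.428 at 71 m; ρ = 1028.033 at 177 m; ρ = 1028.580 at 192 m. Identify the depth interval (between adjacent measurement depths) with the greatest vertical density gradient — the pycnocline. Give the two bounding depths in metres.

Compute the density gradient over each adjacent pair:
  42–52 m: Δρ/Δz = 0.032/10 = 3.2 × 10⁻³ kg m⁻⁴
  52–71 m: Δρ/Δz = 0.477/19 = 0.025 kg m⁻⁴
  71–177 m: Δρ/Δz = 2.605/106 = 0.025 kg m⁻⁴
  177–192 m: Δρ/Δz = 0.547/15 = 0.036 kg m⁻⁴
The largest gradient is in the 177–192 m interval — the pycnocline.

177–192 m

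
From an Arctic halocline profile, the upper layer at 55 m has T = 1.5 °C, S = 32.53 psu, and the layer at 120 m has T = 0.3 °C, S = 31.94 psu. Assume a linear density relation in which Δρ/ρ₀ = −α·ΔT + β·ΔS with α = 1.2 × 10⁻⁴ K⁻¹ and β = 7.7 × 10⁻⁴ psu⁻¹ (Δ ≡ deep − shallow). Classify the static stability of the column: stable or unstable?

ΔT = 0.3 − 1.5 = -1.2 K and ΔS = 31.94 − 32.53 = -0.59 psu (deep − shallow).
−αΔT = 1.44 × 10⁻⁴; βΔS = -4.543 × 10⁻⁴; sum Δρ/ρ₀ = -3.103 × 10⁻⁴.
Δρ/ρ₀ < 0, so Δρ < 0: deeper water is lighter → statically unstable; the column would overturn.

unstable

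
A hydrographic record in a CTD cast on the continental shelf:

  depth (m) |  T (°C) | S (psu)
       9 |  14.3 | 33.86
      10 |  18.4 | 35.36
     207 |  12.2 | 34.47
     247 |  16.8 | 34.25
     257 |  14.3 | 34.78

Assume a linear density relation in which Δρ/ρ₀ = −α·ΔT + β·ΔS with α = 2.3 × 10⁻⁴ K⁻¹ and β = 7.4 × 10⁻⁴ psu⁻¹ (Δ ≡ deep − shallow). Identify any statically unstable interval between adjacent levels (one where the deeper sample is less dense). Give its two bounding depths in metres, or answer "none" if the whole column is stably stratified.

Evaluate Δρ/ρ₀ = −αΔT + βΔS across each adjacent pair:
  9–10 m: −αΔT+βΔS = −(2.3 × 10⁻⁴)(+4.1)+(7.4 × 10⁻⁴)(+1.50) = 1.7 × 10⁻⁴ → stable
  10–207 m: −αΔT+βΔS = −(2.3 × 10⁻⁴)(-6.2)+(7.4 × 10⁻⁴)(-0.89) = 7.7 × 10⁻⁴ → stable
  207–247 m: −αΔT+βΔS = −(2.3 × 10⁻⁴)(+4.6)+(7.4 × 10⁻⁴)(-0.22) = -1.2 × 10⁻³ → UNSTABLE
  247–257 m: −αΔT+βΔS = −(2.3 × 10⁻⁴)(-2.5)+(7.4 × 10⁻⁴)(+0.53) = 9.7 × 10⁻⁴ → stable
The 207–247 m interval has Δρ < 0: lighter water underlies denser water.

207–247 m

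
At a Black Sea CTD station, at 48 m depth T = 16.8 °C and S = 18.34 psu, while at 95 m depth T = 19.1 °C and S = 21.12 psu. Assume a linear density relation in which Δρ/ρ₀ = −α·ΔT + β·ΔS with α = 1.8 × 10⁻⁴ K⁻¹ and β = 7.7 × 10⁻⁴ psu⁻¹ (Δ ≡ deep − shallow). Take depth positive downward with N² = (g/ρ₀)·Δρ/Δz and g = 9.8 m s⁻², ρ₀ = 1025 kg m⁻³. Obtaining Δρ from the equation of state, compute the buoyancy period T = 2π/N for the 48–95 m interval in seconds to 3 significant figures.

331 s

ΔT = +2.3 K, ΔS = +2.78 psu (deep − shallow).
Δρ/ρ₀ = −αΔT + βΔS = -4.14 × 10⁻⁴ + 2.1406 × 10⁻³ = 1.7266 × 10⁻³, so Δρ ≈ 1.770 kg m⁻³.
N² = (g/ρ₀)·Δρ/Δz = g·(Δρ/ρ₀)/Δz = 9.8 × 1.7266 × 10⁻³ / 47 = 3.6001 × 10⁻⁴ s⁻².
N = √(3.6001 × 10⁻⁴) = 0.018974 rad s⁻¹ → T = 2π/N = 331.15 s ≈ 331 s.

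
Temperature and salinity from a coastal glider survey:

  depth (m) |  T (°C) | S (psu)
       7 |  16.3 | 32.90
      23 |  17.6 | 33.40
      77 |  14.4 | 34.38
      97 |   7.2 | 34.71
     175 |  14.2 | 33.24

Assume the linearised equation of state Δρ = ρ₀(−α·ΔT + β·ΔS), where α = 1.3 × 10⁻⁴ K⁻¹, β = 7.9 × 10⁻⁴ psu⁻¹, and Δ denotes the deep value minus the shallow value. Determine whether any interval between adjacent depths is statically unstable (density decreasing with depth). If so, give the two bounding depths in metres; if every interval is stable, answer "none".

Evaluate Δρ/ρ₀ = −αΔT + βΔS across each adjacent pair:
  7–23 m: −αΔT+βΔS = −(1.3 × 10⁻⁴)(+1.3)+(7.9 × 10⁻⁴)(+0.50) = 2.3 × 10⁻⁴ → stable
  23–77 m: −αΔT+βΔS = −(1.3 × 10⁻⁴)(-3.2)+(7.9 × 10⁻⁴)(+0.98) = 1.2 × 10⁻³ → stable
  77–97 m: −αΔT+βΔS = −(1.3 × 10⁻⁴)(-7.2)+(7.9 × 10⁻⁴)(+0.33) = 1.2 × 10⁻³ → stable
  97–175 m: −αΔT+βΔS = −(1.3 × 10⁻⁴)(+7.0)+(7.9 × 10⁻⁴)(-1.47) = -2.1 × 10⁻³ → UNSTABLE
The 97–175 m interval has Δρ < 0: lighter water underlies denser water.

97–175 m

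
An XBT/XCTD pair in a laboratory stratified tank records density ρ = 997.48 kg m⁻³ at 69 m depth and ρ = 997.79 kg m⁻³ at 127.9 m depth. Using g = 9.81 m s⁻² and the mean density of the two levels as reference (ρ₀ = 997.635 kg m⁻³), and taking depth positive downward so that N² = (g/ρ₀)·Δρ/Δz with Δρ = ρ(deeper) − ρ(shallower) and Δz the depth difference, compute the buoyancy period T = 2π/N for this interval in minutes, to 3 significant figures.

14.6 min

Δρ = 997.79 − 997.48 = 0.31 kg m⁻³ over Δz = 127.9 − 69 = 58.9 m.
N² = (9.81/997.635) × (0.31/58.9) = 5.1754 × 10⁻⁵ s⁻².
N = √(5.1754 × 10⁻⁵) = 7.1940 × 10⁻³ rad s⁻¹, so T = 2π/N = 873.39 s = 14.556 min ≈ 14.6 min.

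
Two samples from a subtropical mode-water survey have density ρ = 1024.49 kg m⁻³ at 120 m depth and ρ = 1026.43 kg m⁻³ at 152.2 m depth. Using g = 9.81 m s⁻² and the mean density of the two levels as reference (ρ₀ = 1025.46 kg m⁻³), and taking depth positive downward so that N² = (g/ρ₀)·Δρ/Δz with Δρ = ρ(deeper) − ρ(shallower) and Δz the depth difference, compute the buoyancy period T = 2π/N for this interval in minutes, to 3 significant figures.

4.36 min

Δρ = 1026.43 − 1024.49 = 1.94 kg m⁻³ over Δz = 152.2 − 120 = 32.2 m.
N² = (9.81/1025.46) × (1.94/32.2) = 5.7636 × 10⁻⁴ s⁻².
N = √(5.7636 × 10⁻⁴) = 0.024007 rad s⁻¹, so T = 2π/N = 261.72 s = 4.3620 min ≈ 4.36 min.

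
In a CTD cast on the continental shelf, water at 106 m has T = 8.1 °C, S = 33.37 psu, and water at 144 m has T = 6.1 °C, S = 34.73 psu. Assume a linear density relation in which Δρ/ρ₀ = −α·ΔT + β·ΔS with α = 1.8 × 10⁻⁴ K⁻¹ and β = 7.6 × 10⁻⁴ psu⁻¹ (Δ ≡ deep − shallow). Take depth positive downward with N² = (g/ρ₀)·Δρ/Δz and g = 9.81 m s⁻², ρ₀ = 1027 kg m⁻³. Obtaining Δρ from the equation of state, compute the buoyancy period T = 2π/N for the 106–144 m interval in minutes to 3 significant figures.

5.52 min

ΔT = -2.0 K, ΔS = +1.36 psu (deep − shallow).
Δρ/ρ₀ = −αΔT + βΔS = 3.60 × 10⁻⁴ + 1.0336 × 10⁻³ = 1.3936 × 10⁻³, so Δρ ≈ 1.431 kg m⁻³.
N² = (g/ρ₀)·Δρ/Δz = g·(Δρ/ρ₀)/Δz = 9.81 × 1.3936 × 10⁻³ / 38 = 3.5977 × 10⁻⁴ s⁻².
N = √(3.5977 × 10⁻⁴) = 0.018968 rad s⁻¹ → T = 2π/N = 331.25 s = 5.5208 min ≈ 5.52 min.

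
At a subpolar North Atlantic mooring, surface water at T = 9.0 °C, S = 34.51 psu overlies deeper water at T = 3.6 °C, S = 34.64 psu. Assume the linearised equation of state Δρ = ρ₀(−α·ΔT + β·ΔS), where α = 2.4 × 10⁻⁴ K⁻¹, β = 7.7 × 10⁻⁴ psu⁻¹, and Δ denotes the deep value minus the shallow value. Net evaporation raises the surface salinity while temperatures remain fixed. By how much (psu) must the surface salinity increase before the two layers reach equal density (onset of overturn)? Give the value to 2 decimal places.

1.81 psu

Neutral buoyancy requires −α(T_deep − T_surf) + β(S_deep − S_surf′) = 0.
S_surf′ = S_deep − (α/β)·ΔT = 34.64 − (2.4 × 10⁻⁴/7.7 × 10⁻⁴)·(-5.4) = 36.3231 psu.
Increase required: 36.3231 − 34.51 = 1.8131 psu.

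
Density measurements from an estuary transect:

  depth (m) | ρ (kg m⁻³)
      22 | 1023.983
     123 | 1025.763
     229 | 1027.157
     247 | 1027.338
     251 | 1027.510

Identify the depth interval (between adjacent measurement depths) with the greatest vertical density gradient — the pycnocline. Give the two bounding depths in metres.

247–251 m

Compute the density gradient over each adjacent pair:
  22–123 m: Δρ/Δz = 1.780/101 = 0.018 kg m⁻⁴
  123–229 m: Δρ/Δz = 1.394/106 = 0.013 kg m⁻⁴
  229–247 m: Δρ/Δz = 0.181/18 = 0.010 kg m⁻⁴
  247–251 m: Δρ/Δz = 0.172/4 = 0.043 kg m⁻⁴
The largest gradient is in the 247–251 m interval — the pycnocline.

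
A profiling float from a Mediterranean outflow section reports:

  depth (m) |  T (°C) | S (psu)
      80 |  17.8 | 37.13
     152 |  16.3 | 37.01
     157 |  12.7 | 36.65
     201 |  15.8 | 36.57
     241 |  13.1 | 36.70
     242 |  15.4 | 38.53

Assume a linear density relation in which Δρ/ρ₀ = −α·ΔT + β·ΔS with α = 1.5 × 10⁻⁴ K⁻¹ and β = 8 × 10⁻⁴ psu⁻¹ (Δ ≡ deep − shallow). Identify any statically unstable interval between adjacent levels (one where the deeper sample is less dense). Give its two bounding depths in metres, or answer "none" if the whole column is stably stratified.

157–201 m

Evaluate Δρ/ρ₀ = −αΔT + βΔS across each adjacent pair:
  80–152 m: −αΔT+βΔS = −(1.5 × 10⁻⁴)(-1.5)+(8 × 10⁻⁴)(-0.12) = 1.3 × 10⁻⁴ → stable
  152–157 m: −αΔT+βΔS = −(1.5 × 10⁻⁴)(-3.6)+(8 × 10⁻⁴)(-0.36) = 2.5 × 10⁻⁴ → stable
  157–201 m: −αΔT+βΔS = −(1.5 × 10⁻⁴)(+3.1)+(8 × 10⁻⁴)(-0.08) = -5.3 × 10⁻⁴ → UNSTABLE
  201–241 m: −αΔT+βΔS = −(1.5 × 10⁻⁴)(-2.7)+(8 × 10⁻⁴)(+0.13) = 5.1 × 10⁻⁴ → stable
  241–242 m: −αΔT+βΔS = −(1.5 × 10⁻⁴)(+2.3)+(8 × 10⁻⁴)(+1.83) = 1.1 × 10⁻³ → stable
The 157–201 m interval has Δρ < 0: lighter water underlies denser water.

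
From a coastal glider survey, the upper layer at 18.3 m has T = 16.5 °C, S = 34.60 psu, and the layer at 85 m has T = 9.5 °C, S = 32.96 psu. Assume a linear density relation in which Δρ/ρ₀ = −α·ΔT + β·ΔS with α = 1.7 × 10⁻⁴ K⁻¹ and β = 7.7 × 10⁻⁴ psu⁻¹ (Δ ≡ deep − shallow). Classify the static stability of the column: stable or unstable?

ΔT = 9.5 − 16.5 = -7.0 K and ΔS = 32.96 − 34.60 = -1.64 psu (deep − shallow).
−αΔT = 1.19 × 10⁻³; βΔS = -1.2628 × 10⁻³; sum Δρ/ρ₀ = -7.28 × 10⁻⁵.
Δρ/ρ₀ < 0, so Δρ < 0: deeper water is lighter → statically unstable; the column would overturn.

unstable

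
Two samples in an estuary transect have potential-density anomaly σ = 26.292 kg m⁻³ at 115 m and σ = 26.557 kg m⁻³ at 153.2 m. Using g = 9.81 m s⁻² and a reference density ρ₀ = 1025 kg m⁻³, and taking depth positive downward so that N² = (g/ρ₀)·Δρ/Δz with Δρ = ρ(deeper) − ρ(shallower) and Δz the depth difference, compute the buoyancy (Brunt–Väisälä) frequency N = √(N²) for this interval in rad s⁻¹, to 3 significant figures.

8.15 × 10⁻³ rad s⁻¹

Δρ = 1026.557 − 1026.292 = 0.265 kg m⁻³ over Δz = 153.2 − 115 = 38.2 m.
N² = (9.81/1025) × (0.265/38.2) = 6.6394 × 10⁻⁵ s⁻².
N = √(6.6394 × 10⁻⁵) = 8.1483 × 10⁻³ rad s⁻¹ ≈ 8.15 × 10⁻³ rad s⁻¹.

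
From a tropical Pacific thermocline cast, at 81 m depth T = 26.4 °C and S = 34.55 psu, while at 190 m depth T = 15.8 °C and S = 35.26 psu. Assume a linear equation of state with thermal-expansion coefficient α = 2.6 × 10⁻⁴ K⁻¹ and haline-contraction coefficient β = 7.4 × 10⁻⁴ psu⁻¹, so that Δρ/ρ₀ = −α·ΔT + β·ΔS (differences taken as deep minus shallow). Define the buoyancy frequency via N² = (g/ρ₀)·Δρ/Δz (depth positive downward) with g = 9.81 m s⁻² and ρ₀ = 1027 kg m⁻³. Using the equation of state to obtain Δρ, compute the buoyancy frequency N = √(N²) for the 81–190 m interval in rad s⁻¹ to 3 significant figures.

ΔT = -10.6 K, ΔS = +0.71 psu (deep − shallow).
Δρ/ρ₀ = −αΔT + βΔS = 2.756 × 10⁻³ + 5.254 × 10⁻⁴ = 3.2814 × 10⁻³, so Δρ ≈ 3.370 kg m⁻³.
N² = (g/ρ₀)·Δρ/Δz = g·(Δρ/ρ₀)/Δz = 9.81 × 3.2814 × 10⁻³ / 109 = 2.9533 × 10⁻⁴ s⁻².
N = √(2.9533 × 10⁻⁴) = 0.017185 rad s⁻¹ ≈ 0.0172 rad s⁻¹.

0.0172 rad s⁻¹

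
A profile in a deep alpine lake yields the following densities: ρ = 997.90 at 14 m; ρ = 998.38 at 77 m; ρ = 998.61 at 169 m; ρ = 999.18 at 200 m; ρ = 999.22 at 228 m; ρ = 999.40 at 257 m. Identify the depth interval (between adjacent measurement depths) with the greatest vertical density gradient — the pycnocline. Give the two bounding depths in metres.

169–200 m

Compute the density gradient over each adjacent pair:
  14–77 m: Δρ/Δz = 0.48/63 = 7.6 × 10⁻³ kg m⁻⁴
  77–169 m: Δρ/Δz = 0.23/92 = 2.5 × 10⁻³ kg m⁻⁴
  169–200 m: Δρ/Δz = 0.57/31 = 0.018 kg m⁻⁴
  200–228 m: Δρ/Δz = 0.04/28 = 1.4 × 10⁻³ kg m⁻⁴
  228–257 m: Δρ/Δz = 0.18/29 = 6.2 × 10⁻³ kg m⁻⁴
The largest gradient is in the 169–200 m interval — the pycnocline.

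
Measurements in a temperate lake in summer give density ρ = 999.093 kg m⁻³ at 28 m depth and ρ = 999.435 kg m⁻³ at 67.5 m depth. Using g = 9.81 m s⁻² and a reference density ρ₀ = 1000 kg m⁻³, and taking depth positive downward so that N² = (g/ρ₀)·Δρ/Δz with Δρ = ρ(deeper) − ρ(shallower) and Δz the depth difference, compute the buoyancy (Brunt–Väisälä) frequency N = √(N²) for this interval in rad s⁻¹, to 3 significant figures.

Δρ = 999.435 − 999.093 = 0.342 kg m⁻³ over Δz = 67.5 − 28 = 39.5 m.
N² = (9.81/1000) × (0.342/39.5) = 8.4937 × 10⁻⁵ s⁻².
N = √(8.4937 × 10⁻⁵) = 9.2161 × 10⁻³ rad s⁻¹ ≈ 9.22 × 10⁻³ rad s⁻¹.

9.22 × 10⁻³ rad s⁻¹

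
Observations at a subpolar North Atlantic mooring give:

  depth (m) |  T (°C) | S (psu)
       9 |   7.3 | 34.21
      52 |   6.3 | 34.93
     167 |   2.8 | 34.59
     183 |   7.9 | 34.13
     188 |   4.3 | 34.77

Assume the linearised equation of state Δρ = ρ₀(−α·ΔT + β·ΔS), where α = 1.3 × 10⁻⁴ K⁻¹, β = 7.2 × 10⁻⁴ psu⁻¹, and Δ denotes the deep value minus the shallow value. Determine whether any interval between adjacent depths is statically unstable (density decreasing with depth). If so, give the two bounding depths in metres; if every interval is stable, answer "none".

167–183 m

Evaluate Δρ/ρ₀ = −αΔT + βΔS across each adjacent pair:
  9–52 m: −αΔT+βΔS = −(1.3 × 10⁻⁴)(-1.0)+(7.2 × 10⁻⁴)(+0.72) = 6.5 × 10⁻⁴ → stable
  52–167 m: −αΔT+βΔS = −(1.3 × 10⁻⁴)(-3.5)+(7.2 × 10⁻⁴)(-0.34) = 2.1 × 10⁻⁴ → stable
  167–183 m: −αΔT+βΔS = −(1.3 × 10⁻⁴)(+5.1)+(7.2 × 10⁻⁴)(-0.46) = -9.9 × 10⁻⁴ → UNSTABLE
  183–188 m: −αΔT+βΔS = −(1.3 × 10⁻⁴)(-3.6)+(7.2 × 10⁻⁴)(+0.64) = 9.3 × 10⁻⁴ → stable
The 167–183 m interval has Δρ < 0: lighter water underlies denser water.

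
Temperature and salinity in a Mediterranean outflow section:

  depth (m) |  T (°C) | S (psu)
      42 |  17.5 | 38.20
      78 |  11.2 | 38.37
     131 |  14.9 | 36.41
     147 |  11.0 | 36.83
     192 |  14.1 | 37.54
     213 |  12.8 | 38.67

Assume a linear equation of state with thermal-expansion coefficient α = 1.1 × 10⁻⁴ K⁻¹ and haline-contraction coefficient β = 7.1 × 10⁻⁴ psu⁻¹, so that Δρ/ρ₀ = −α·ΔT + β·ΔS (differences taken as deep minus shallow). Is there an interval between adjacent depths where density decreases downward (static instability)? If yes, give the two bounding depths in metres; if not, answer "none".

78–131 m

Evaluate Δρ/ρ₀ = −αΔT + βΔS across each adjacent pair:
  42–78 m: −αΔT+βΔS = −(1.1 × 10⁻⁴)(-6.3)+(7.1 × 10⁻⁴)(+0.17) = 8.1 × 10⁻⁴ → stable
  78–131 m: −αΔT+βΔS = −(1.1 × 10⁻⁴)(+3.7)+(7.1 × 10⁻⁴)(-1.96) = -1.8 × 10⁻³ → UNSTABLE
  131–147 m: −αΔT+βΔS = −(1.1 × 10⁻⁴)(-3.9)+(7.1 × 10⁻⁴)(+0.42) = 7.3 × 10⁻⁴ → stable
  147–192 m: −αΔT+βΔS = −(1.1 × 10⁻⁴)(+3.1)+(7.1 × 10⁻⁴)(+0.71) = 1.6 × 10⁻⁴ → stable
  192–213 m: −αΔT+βΔS = −(1.1 × 10⁻⁴)(-1.3)+(7.1 × 10⁻⁴)(+1.13) = 9.5 × 10⁻⁴ → stable
The 78–131 m interval has Δρ < 0: lighter water underlies denser water.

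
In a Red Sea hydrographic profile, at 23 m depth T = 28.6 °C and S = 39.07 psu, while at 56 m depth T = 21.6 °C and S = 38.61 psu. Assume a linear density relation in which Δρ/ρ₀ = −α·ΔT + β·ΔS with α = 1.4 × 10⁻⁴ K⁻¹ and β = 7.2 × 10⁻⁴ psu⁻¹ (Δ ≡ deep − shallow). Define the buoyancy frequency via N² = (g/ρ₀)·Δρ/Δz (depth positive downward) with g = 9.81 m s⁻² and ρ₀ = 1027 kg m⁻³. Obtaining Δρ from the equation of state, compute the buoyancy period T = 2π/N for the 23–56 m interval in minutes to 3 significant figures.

ΔT = -7.0 K, ΔS = -0.46 psu (deep − shallow).
Δρ/ρ₀ = −αΔT + βΔS = 9.80 × 10⁻⁴ − 3.312 × 10⁻⁴ = 6.488 × 10⁻⁴, so Δρ ≈ 0.6663 kg m⁻³.
N² = (g/ρ₀)·Δρ/Δz = g·(Δρ/ρ₀)/Δz = 9.81 × 6.488 × 10⁻⁴ / 33 = 1.9287 × 10⁻⁴ s⁻².
N = √(1.9287 × 10⁻⁴) = 0.013888 rad s⁻¹ → T = 2π/N = 452.42 s = 7.5403 min ≈ 7.54 min.

7.54 min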